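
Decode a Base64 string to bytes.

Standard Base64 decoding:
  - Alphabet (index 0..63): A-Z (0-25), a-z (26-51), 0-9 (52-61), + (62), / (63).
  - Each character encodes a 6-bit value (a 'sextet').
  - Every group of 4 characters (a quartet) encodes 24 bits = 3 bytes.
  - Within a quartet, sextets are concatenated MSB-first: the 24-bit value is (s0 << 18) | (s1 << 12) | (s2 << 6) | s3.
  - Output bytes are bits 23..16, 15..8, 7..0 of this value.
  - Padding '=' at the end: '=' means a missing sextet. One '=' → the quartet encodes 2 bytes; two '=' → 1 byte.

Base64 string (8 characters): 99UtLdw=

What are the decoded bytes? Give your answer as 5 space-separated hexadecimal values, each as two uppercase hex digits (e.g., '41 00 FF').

Answer: F7 D5 2D 2D DC

Derivation:
After char 0 ('9'=61): chars_in_quartet=1 acc=0x3D bytes_emitted=0
After char 1 ('9'=61): chars_in_quartet=2 acc=0xF7D bytes_emitted=0
After char 2 ('U'=20): chars_in_quartet=3 acc=0x3DF54 bytes_emitted=0
After char 3 ('t'=45): chars_in_quartet=4 acc=0xF7D52D -> emit F7 D5 2D, reset; bytes_emitted=3
After char 4 ('L'=11): chars_in_quartet=1 acc=0xB bytes_emitted=3
After char 5 ('d'=29): chars_in_quartet=2 acc=0x2DD bytes_emitted=3
After char 6 ('w'=48): chars_in_quartet=3 acc=0xB770 bytes_emitted=3
Padding '=': partial quartet acc=0xB770 -> emit 2D DC; bytes_emitted=5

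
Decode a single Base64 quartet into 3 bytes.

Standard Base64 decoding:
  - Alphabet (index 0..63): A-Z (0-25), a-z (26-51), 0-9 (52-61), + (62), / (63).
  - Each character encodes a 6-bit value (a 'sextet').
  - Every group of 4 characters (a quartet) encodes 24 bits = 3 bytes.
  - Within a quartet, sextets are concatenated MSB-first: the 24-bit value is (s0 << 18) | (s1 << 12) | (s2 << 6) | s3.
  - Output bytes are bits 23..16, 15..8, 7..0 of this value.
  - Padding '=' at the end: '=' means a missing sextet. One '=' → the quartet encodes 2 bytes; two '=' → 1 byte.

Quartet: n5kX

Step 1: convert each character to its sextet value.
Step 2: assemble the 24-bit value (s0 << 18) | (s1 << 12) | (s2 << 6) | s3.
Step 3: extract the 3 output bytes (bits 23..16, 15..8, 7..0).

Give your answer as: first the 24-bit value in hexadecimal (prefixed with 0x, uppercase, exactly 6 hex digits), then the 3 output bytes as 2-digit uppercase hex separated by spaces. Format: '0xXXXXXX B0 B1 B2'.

Answer: 0x9F9917 9F 99 17

Derivation:
Sextets: n=39, 5=57, k=36, X=23
24-bit: (39<<18) | (57<<12) | (36<<6) | 23
      = 0x9C0000 | 0x039000 | 0x000900 | 0x000017
      = 0x9F9917
Bytes: (v>>16)&0xFF=9F, (v>>8)&0xFF=99, v&0xFF=17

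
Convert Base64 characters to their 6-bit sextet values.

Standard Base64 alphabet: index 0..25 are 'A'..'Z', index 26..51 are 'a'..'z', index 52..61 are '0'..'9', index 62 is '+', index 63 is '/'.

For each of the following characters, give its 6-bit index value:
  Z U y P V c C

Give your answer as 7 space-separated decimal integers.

'Z': A..Z range, ord('Z') − ord('A') = 25
'U': A..Z range, ord('U') − ord('A') = 20
'y': a..z range, 26 + ord('y') − ord('a') = 50
'P': A..Z range, ord('P') − ord('A') = 15
'V': A..Z range, ord('V') − ord('A') = 21
'c': a..z range, 26 + ord('c') − ord('a') = 28
'C': A..Z range, ord('C') − ord('A') = 2

Answer: 25 20 50 15 21 28 2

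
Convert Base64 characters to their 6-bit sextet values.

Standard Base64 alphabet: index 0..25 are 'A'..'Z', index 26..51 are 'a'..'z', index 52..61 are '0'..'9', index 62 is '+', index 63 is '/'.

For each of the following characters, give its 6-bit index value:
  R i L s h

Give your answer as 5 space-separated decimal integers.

Answer: 17 34 11 44 33

Derivation:
'R': A..Z range, ord('R') − ord('A') = 17
'i': a..z range, 26 + ord('i') − ord('a') = 34
'L': A..Z range, ord('L') − ord('A') = 11
's': a..z range, 26 + ord('s') − ord('a') = 44
'h': a..z range, 26 + ord('h') − ord('a') = 33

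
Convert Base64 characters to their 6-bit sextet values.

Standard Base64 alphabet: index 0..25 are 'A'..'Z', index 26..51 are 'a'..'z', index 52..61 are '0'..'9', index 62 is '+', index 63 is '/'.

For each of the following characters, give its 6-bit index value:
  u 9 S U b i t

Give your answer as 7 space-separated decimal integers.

Answer: 46 61 18 20 27 34 45

Derivation:
'u': a..z range, 26 + ord('u') − ord('a') = 46
'9': 0..9 range, 52 + ord('9') − ord('0') = 61
'S': A..Z range, ord('S') − ord('A') = 18
'U': A..Z range, ord('U') − ord('A') = 20
'b': a..z range, 26 + ord('b') − ord('a') = 27
'i': a..z range, 26 + ord('i') − ord('a') = 34
't': a..z range, 26 + ord('t') − ord('a') = 45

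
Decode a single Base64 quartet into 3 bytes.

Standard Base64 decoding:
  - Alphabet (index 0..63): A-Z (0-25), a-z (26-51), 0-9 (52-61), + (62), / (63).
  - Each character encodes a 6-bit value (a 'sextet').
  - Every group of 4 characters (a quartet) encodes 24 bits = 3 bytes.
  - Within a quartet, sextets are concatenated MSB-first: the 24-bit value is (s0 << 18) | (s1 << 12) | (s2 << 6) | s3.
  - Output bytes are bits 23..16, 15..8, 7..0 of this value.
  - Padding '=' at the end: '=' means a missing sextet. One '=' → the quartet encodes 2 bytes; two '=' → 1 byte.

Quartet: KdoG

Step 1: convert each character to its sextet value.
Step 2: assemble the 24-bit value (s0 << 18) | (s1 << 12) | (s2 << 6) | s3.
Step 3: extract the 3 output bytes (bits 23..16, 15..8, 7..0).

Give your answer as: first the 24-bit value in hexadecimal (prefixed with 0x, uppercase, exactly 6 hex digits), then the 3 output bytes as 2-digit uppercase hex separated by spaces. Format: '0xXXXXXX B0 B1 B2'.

Sextets: K=10, d=29, o=40, G=6
24-bit: (10<<18) | (29<<12) | (40<<6) | 6
      = 0x280000 | 0x01D000 | 0x000A00 | 0x000006
      = 0x29DA06
Bytes: (v>>16)&0xFF=29, (v>>8)&0xFF=DA, v&0xFF=06

Answer: 0x29DA06 29 DA 06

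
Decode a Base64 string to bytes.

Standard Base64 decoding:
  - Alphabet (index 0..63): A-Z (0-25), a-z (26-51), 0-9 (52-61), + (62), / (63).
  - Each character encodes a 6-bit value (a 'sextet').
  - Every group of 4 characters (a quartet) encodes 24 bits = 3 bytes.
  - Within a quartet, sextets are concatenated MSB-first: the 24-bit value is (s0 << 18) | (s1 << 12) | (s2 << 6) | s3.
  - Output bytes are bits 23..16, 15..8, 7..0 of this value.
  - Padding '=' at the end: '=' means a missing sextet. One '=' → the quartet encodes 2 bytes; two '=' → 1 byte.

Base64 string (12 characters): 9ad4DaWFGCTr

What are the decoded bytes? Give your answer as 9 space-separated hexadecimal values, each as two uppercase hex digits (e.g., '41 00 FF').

After char 0 ('9'=61): chars_in_quartet=1 acc=0x3D bytes_emitted=0
After char 1 ('a'=26): chars_in_quartet=2 acc=0xF5A bytes_emitted=0
After char 2 ('d'=29): chars_in_quartet=3 acc=0x3D69D bytes_emitted=0
After char 3 ('4'=56): chars_in_quartet=4 acc=0xF5A778 -> emit F5 A7 78, reset; bytes_emitted=3
After char 4 ('D'=3): chars_in_quartet=1 acc=0x3 bytes_emitted=3
After char 5 ('a'=26): chars_in_quartet=2 acc=0xDA bytes_emitted=3
After char 6 ('W'=22): chars_in_quartet=3 acc=0x3696 bytes_emitted=3
After char 7 ('F'=5): chars_in_quartet=4 acc=0xDA585 -> emit 0D A5 85, reset; bytes_emitted=6
After char 8 ('G'=6): chars_in_quartet=1 acc=0x6 bytes_emitted=6
After char 9 ('C'=2): chars_in_quartet=2 acc=0x182 bytes_emitted=6
After char 10 ('T'=19): chars_in_quartet=3 acc=0x6093 bytes_emitted=6
After char 11 ('r'=43): chars_in_quartet=4 acc=0x1824EB -> emit 18 24 EB, reset; bytes_emitted=9

Answer: F5 A7 78 0D A5 85 18 24 EB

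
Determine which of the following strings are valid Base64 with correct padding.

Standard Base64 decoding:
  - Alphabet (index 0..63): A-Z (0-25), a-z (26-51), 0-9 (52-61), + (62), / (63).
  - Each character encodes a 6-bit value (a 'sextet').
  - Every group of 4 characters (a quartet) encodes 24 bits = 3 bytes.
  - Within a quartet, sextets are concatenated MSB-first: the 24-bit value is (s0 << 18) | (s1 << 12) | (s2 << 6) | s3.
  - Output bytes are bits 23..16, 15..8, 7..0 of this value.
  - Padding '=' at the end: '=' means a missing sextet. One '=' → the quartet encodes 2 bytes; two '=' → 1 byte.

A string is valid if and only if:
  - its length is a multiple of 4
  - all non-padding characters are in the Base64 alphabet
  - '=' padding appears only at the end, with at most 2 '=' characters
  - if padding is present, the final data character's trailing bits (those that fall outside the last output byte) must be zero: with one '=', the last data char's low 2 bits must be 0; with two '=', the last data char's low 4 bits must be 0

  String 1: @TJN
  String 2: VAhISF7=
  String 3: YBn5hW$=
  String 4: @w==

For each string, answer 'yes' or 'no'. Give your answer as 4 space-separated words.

Answer: no no no no

Derivation:
String 1: '@TJN' → invalid (bad char(s): ['@'])
String 2: 'VAhISF7=' → invalid (bad trailing bits)
String 3: 'YBn5hW$=' → invalid (bad char(s): ['$'])
String 4: '@w==' → invalid (bad char(s): ['@'])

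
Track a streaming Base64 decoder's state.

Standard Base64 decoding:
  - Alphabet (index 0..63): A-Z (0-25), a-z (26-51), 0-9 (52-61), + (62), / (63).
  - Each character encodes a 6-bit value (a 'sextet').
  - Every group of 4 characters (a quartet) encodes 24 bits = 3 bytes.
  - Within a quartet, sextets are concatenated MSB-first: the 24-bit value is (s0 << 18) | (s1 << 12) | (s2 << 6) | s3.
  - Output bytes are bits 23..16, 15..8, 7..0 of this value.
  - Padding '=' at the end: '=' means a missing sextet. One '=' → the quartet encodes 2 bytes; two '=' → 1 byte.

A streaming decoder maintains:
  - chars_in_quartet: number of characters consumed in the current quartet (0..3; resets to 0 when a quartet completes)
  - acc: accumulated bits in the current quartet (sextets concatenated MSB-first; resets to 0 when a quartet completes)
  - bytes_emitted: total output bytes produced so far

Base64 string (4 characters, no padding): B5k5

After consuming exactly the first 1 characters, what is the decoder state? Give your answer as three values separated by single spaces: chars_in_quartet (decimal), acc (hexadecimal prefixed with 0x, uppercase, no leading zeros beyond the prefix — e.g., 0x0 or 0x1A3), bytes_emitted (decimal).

After char 0 ('B'=1): chars_in_quartet=1 acc=0x1 bytes_emitted=0

Answer: 1 0x1 0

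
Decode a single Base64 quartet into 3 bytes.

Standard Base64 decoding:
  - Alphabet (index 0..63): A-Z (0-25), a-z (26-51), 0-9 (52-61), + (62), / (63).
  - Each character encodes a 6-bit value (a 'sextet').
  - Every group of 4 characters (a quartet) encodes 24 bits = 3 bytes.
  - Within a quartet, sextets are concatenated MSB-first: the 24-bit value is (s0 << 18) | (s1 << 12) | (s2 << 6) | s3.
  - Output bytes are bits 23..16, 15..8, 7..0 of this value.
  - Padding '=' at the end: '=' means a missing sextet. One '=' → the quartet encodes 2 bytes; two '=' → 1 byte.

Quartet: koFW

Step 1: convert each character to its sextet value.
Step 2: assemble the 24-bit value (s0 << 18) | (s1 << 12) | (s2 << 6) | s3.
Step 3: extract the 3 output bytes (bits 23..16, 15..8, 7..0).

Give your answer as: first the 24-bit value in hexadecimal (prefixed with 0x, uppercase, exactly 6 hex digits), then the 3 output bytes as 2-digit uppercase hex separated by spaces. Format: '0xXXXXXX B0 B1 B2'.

Answer: 0x928156 92 81 56

Derivation:
Sextets: k=36, o=40, F=5, W=22
24-bit: (36<<18) | (40<<12) | (5<<6) | 22
      = 0x900000 | 0x028000 | 0x000140 | 0x000016
      = 0x928156
Bytes: (v>>16)&0xFF=92, (v>>8)&0xFF=81, v&0xFF=56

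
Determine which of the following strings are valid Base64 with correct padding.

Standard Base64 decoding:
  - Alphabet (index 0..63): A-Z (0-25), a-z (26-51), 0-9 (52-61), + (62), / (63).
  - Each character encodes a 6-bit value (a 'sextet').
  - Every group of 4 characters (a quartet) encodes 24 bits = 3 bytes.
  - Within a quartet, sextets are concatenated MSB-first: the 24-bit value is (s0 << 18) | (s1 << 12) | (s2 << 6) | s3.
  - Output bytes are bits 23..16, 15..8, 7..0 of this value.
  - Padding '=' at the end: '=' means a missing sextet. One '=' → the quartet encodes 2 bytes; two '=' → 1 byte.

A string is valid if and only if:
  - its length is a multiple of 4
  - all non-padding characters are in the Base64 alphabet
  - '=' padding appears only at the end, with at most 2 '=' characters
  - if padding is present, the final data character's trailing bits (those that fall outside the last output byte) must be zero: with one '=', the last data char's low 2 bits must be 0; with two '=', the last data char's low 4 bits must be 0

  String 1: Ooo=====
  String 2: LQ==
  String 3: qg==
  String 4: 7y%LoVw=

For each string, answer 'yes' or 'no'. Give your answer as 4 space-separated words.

String 1: 'Ooo=====' → invalid (5 pad chars (max 2))
String 2: 'LQ==' → valid
String 3: 'qg==' → valid
String 4: '7y%LoVw=' → invalid (bad char(s): ['%'])

Answer: no yes yes no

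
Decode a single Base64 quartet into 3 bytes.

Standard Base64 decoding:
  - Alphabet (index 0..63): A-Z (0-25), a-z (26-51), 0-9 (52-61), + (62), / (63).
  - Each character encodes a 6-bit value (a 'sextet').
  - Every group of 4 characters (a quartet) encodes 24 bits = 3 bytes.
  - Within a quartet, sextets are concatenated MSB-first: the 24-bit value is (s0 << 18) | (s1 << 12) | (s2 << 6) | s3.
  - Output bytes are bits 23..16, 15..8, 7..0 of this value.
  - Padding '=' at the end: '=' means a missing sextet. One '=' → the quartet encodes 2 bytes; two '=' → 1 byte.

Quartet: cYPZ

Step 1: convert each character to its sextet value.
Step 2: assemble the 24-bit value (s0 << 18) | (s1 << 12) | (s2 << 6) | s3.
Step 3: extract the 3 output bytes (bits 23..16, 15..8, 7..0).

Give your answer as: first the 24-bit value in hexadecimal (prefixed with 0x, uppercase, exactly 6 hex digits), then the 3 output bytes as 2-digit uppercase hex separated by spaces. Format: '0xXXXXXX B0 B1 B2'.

Answer: 0x7183D9 71 83 D9

Derivation:
Sextets: c=28, Y=24, P=15, Z=25
24-bit: (28<<18) | (24<<12) | (15<<6) | 25
      = 0x700000 | 0x018000 | 0x0003C0 | 0x000019
      = 0x7183D9
Bytes: (v>>16)&0xFF=71, (v>>8)&0xFF=83, v&0xFF=D9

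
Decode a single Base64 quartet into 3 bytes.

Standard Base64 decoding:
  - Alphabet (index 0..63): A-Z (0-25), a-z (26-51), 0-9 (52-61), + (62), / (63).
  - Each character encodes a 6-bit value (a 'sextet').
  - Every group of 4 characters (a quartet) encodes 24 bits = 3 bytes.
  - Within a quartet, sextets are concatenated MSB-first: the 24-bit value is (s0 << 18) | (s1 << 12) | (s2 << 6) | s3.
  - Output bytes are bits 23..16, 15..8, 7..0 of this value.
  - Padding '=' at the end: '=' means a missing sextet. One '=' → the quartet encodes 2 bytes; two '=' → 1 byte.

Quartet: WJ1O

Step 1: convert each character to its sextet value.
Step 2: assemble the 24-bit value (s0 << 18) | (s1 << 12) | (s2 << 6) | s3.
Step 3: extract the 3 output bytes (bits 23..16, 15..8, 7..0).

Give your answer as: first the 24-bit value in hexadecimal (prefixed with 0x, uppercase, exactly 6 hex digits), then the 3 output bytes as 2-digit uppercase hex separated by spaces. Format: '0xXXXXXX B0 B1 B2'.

Sextets: W=22, J=9, 1=53, O=14
24-bit: (22<<18) | (9<<12) | (53<<6) | 14
      = 0x580000 | 0x009000 | 0x000D40 | 0x00000E
      = 0x589D4E
Bytes: (v>>16)&0xFF=58, (v>>8)&0xFF=9D, v&0xFF=4E

Answer: 0x589D4E 58 9D 4E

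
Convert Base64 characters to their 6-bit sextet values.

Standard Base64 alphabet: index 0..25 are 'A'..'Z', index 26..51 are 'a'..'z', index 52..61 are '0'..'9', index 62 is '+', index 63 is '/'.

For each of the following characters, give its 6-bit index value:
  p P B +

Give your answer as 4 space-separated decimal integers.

Answer: 41 15 1 62

Derivation:
'p': a..z range, 26 + ord('p') − ord('a') = 41
'P': A..Z range, ord('P') − ord('A') = 15
'B': A..Z range, ord('B') − ord('A') = 1
'+': index 62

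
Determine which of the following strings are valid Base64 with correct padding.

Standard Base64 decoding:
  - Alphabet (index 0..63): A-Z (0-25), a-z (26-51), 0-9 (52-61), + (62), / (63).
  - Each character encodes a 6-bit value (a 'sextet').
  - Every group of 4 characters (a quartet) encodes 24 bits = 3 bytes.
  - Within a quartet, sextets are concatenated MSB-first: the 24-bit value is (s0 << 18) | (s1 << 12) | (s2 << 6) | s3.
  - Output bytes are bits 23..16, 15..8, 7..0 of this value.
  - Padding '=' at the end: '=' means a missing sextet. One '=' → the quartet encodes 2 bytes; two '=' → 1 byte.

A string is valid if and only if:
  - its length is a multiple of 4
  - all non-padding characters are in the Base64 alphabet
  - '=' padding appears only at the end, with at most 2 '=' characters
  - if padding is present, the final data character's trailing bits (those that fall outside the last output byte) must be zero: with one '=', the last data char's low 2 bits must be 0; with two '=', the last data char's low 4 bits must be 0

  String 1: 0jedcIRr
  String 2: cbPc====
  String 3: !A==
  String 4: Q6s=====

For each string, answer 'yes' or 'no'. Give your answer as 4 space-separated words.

String 1: '0jedcIRr' → valid
String 2: 'cbPc====' → invalid (4 pad chars (max 2))
String 3: '!A==' → invalid (bad char(s): ['!'])
String 4: 'Q6s=====' → invalid (5 pad chars (max 2))

Answer: yes no no no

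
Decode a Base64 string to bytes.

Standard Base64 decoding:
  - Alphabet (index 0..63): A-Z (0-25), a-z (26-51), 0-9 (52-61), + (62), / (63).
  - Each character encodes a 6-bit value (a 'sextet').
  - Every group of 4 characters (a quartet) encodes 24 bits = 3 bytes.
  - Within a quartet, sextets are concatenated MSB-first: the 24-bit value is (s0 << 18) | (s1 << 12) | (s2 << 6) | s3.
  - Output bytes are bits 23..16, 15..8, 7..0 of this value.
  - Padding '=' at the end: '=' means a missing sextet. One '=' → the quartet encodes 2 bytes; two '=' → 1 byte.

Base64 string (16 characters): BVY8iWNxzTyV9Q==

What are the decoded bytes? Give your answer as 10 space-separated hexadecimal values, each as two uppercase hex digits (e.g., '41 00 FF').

After char 0 ('B'=1): chars_in_quartet=1 acc=0x1 bytes_emitted=0
After char 1 ('V'=21): chars_in_quartet=2 acc=0x55 bytes_emitted=0
After char 2 ('Y'=24): chars_in_quartet=3 acc=0x1558 bytes_emitted=0
After char 3 ('8'=60): chars_in_quartet=4 acc=0x5563C -> emit 05 56 3C, reset; bytes_emitted=3
After char 4 ('i'=34): chars_in_quartet=1 acc=0x22 bytes_emitted=3
After char 5 ('W'=22): chars_in_quartet=2 acc=0x896 bytes_emitted=3
After char 6 ('N'=13): chars_in_quartet=3 acc=0x2258D bytes_emitted=3
After char 7 ('x'=49): chars_in_quartet=4 acc=0x896371 -> emit 89 63 71, reset; bytes_emitted=6
After char 8 ('z'=51): chars_in_quartet=1 acc=0x33 bytes_emitted=6
After char 9 ('T'=19): chars_in_quartet=2 acc=0xCD3 bytes_emitted=6
After char 10 ('y'=50): chars_in_quartet=3 acc=0x334F2 bytes_emitted=6
After char 11 ('V'=21): chars_in_quartet=4 acc=0xCD3C95 -> emit CD 3C 95, reset; bytes_emitted=9
After char 12 ('9'=61): chars_in_quartet=1 acc=0x3D bytes_emitted=9
After char 13 ('Q'=16): chars_in_quartet=2 acc=0xF50 bytes_emitted=9
Padding '==': partial quartet acc=0xF50 -> emit F5; bytes_emitted=10

Answer: 05 56 3C 89 63 71 CD 3C 95 F5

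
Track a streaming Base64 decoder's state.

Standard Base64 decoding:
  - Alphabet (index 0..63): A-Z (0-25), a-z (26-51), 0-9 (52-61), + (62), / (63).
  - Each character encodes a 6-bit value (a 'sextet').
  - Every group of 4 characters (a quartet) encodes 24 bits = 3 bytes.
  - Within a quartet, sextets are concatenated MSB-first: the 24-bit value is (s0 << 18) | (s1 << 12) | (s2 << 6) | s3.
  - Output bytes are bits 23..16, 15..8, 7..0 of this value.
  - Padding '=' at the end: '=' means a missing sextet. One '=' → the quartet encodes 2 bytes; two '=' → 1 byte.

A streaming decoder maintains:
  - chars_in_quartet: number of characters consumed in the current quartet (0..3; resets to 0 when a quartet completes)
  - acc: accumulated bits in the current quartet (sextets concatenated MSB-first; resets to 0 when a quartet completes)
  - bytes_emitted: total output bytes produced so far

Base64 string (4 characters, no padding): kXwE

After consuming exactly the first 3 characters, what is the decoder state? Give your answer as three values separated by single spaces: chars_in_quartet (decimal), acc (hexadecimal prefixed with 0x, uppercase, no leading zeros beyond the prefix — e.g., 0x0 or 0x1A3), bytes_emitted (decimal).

After char 0 ('k'=36): chars_in_quartet=1 acc=0x24 bytes_emitted=0
After char 1 ('X'=23): chars_in_quartet=2 acc=0x917 bytes_emitted=0
After char 2 ('w'=48): chars_in_quartet=3 acc=0x245F0 bytes_emitted=0

Answer: 3 0x245F0 0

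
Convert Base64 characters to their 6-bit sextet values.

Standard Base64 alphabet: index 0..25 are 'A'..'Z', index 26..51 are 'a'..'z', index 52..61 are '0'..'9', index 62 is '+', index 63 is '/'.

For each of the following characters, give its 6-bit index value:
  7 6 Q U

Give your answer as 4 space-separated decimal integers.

Answer: 59 58 16 20

Derivation:
'7': 0..9 range, 52 + ord('7') − ord('0') = 59
'6': 0..9 range, 52 + ord('6') − ord('0') = 58
'Q': A..Z range, ord('Q') − ord('A') = 16
'U': A..Z range, ord('U') − ord('A') = 20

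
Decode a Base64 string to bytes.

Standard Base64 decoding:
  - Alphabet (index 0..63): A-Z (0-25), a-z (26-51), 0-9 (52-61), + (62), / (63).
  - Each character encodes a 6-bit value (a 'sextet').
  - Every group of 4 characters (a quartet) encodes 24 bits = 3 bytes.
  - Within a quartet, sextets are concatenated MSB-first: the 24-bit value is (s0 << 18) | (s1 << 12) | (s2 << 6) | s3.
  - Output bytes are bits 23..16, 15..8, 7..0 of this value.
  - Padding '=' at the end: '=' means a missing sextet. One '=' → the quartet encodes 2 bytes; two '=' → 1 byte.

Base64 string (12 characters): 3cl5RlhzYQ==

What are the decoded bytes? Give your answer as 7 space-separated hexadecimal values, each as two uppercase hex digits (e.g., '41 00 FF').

After char 0 ('3'=55): chars_in_quartet=1 acc=0x37 bytes_emitted=0
After char 1 ('c'=28): chars_in_quartet=2 acc=0xDDC bytes_emitted=0
After char 2 ('l'=37): chars_in_quartet=3 acc=0x37725 bytes_emitted=0
After char 3 ('5'=57): chars_in_quartet=4 acc=0xDDC979 -> emit DD C9 79, reset; bytes_emitted=3
After char 4 ('R'=17): chars_in_quartet=1 acc=0x11 bytes_emitted=3
After char 5 ('l'=37): chars_in_quartet=2 acc=0x465 bytes_emitted=3
After char 6 ('h'=33): chars_in_quartet=3 acc=0x11961 bytes_emitted=3
After char 7 ('z'=51): chars_in_quartet=4 acc=0x465873 -> emit 46 58 73, reset; bytes_emitted=6
After char 8 ('Y'=24): chars_in_quartet=1 acc=0x18 bytes_emitted=6
After char 9 ('Q'=16): chars_in_quartet=2 acc=0x610 bytes_emitted=6
Padding '==': partial quartet acc=0x610 -> emit 61; bytes_emitted=7

Answer: DD C9 79 46 58 73 61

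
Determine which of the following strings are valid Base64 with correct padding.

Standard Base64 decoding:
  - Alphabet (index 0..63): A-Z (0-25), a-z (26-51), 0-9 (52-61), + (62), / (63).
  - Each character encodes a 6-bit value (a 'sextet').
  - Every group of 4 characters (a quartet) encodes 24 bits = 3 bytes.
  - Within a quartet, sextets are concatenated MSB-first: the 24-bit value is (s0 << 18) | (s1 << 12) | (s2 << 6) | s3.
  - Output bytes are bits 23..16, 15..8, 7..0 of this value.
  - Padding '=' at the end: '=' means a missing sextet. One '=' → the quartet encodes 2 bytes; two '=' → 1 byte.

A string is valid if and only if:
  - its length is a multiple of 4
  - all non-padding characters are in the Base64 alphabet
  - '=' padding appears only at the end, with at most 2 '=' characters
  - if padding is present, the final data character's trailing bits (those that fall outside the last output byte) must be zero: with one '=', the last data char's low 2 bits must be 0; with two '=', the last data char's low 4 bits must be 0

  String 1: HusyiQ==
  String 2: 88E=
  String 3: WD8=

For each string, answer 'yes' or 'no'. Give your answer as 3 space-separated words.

String 1: 'HusyiQ==' → valid
String 2: '88E=' → valid
String 3: 'WD8=' → valid

Answer: yes yes yes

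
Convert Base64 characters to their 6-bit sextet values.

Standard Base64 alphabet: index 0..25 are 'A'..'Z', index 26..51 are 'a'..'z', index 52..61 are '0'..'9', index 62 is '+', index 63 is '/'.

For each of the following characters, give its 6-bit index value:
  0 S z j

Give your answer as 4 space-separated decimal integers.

Answer: 52 18 51 35

Derivation:
'0': 0..9 range, 52 + ord('0') − ord('0') = 52
'S': A..Z range, ord('S') − ord('A') = 18
'z': a..z range, 26 + ord('z') − ord('a') = 51
'j': a..z range, 26 + ord('j') − ord('a') = 35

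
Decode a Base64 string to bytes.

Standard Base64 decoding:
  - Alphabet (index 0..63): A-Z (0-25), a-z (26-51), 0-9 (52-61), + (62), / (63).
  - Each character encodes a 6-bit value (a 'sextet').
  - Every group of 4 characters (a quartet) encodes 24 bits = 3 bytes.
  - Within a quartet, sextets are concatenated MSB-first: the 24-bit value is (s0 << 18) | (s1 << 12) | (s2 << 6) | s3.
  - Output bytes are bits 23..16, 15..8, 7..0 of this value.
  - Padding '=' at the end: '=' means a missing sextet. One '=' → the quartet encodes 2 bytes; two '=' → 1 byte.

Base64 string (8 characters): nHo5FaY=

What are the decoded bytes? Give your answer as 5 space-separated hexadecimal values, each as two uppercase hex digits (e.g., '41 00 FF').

Answer: 9C 7A 39 15 A6

Derivation:
After char 0 ('n'=39): chars_in_quartet=1 acc=0x27 bytes_emitted=0
After char 1 ('H'=7): chars_in_quartet=2 acc=0x9C7 bytes_emitted=0
After char 2 ('o'=40): chars_in_quartet=3 acc=0x271E8 bytes_emitted=0
After char 3 ('5'=57): chars_in_quartet=4 acc=0x9C7A39 -> emit 9C 7A 39, reset; bytes_emitted=3
After char 4 ('F'=5): chars_in_quartet=1 acc=0x5 bytes_emitted=3
After char 5 ('a'=26): chars_in_quartet=2 acc=0x15A bytes_emitted=3
After char 6 ('Y'=24): chars_in_quartet=3 acc=0x5698 bytes_emitted=3
Padding '=': partial quartet acc=0x5698 -> emit 15 A6; bytes_emitted=5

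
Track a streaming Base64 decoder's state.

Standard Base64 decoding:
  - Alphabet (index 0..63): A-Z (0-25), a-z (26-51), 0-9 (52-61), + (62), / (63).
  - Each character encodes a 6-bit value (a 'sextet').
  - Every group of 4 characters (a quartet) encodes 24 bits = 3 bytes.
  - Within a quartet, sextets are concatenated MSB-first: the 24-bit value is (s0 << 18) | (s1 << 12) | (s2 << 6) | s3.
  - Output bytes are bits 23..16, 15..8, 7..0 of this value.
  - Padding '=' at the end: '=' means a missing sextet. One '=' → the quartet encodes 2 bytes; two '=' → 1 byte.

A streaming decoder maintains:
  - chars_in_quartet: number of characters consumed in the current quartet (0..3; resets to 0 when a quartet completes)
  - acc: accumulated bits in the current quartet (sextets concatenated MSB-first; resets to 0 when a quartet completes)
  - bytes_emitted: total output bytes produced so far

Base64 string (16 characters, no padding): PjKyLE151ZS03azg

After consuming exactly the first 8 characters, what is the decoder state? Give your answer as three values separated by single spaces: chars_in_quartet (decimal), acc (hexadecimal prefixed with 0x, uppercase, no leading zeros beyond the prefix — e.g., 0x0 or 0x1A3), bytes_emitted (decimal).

After char 0 ('P'=15): chars_in_quartet=1 acc=0xF bytes_emitted=0
After char 1 ('j'=35): chars_in_quartet=2 acc=0x3E3 bytes_emitted=0
After char 2 ('K'=10): chars_in_quartet=3 acc=0xF8CA bytes_emitted=0
After char 3 ('y'=50): chars_in_quartet=4 acc=0x3E32B2 -> emit 3E 32 B2, reset; bytes_emitted=3
After char 4 ('L'=11): chars_in_quartet=1 acc=0xB bytes_emitted=3
After char 5 ('E'=4): chars_in_quartet=2 acc=0x2C4 bytes_emitted=3
After char 6 ('1'=53): chars_in_quartet=3 acc=0xB135 bytes_emitted=3
After char 7 ('5'=57): chars_in_quartet=4 acc=0x2C4D79 -> emit 2C 4D 79, reset; bytes_emitted=6

Answer: 0 0x0 6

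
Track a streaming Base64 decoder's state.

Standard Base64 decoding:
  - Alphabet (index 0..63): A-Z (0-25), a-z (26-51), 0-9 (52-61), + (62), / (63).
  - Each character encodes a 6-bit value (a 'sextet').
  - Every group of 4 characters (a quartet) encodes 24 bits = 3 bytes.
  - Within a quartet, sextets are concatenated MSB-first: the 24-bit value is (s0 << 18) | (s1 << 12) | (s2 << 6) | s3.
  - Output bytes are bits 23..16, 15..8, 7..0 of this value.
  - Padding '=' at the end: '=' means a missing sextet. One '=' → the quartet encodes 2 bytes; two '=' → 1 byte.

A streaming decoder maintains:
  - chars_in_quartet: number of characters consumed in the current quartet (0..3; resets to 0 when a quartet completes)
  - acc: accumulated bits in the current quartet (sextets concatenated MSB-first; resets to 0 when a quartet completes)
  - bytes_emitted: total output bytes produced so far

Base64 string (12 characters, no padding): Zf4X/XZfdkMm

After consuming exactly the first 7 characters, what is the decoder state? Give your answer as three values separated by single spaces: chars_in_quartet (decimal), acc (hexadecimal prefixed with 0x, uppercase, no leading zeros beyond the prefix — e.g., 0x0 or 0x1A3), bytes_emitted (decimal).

After char 0 ('Z'=25): chars_in_quartet=1 acc=0x19 bytes_emitted=0
After char 1 ('f'=31): chars_in_quartet=2 acc=0x65F bytes_emitted=0
After char 2 ('4'=56): chars_in_quartet=3 acc=0x197F8 bytes_emitted=0
After char 3 ('X'=23): chars_in_quartet=4 acc=0x65FE17 -> emit 65 FE 17, reset; bytes_emitted=3
After char 4 ('/'=63): chars_in_quartet=1 acc=0x3F bytes_emitted=3
After char 5 ('X'=23): chars_in_quartet=2 acc=0xFD7 bytes_emitted=3
After char 6 ('Z'=25): chars_in_quartet=3 acc=0x3F5D9 bytes_emitted=3

Answer: 3 0x3F5D9 3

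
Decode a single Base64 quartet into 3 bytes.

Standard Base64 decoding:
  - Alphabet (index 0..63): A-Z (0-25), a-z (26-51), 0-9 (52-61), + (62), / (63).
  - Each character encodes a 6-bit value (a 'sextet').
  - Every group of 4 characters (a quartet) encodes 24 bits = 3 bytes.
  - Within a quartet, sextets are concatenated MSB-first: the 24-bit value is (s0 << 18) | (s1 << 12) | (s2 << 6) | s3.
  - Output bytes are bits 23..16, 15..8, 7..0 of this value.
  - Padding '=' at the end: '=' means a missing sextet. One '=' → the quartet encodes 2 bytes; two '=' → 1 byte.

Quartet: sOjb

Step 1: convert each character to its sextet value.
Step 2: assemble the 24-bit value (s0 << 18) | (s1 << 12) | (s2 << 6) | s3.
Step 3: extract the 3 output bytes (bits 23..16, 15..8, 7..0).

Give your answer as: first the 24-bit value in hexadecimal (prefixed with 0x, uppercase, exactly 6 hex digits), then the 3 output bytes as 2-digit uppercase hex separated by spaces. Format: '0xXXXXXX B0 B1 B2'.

Answer: 0xB0E8DB B0 E8 DB

Derivation:
Sextets: s=44, O=14, j=35, b=27
24-bit: (44<<18) | (14<<12) | (35<<6) | 27
      = 0xB00000 | 0x00E000 | 0x0008C0 | 0x00001B
      = 0xB0E8DB
Bytes: (v>>16)&0xFF=B0, (v>>8)&0xFF=E8, v&0xFF=DB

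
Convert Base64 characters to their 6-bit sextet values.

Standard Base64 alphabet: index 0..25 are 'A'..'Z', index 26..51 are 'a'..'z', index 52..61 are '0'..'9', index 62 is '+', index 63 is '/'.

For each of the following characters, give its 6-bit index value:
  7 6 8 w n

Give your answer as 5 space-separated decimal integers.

'7': 0..9 range, 52 + ord('7') − ord('0') = 59
'6': 0..9 range, 52 + ord('6') − ord('0') = 58
'8': 0..9 range, 52 + ord('8') − ord('0') = 60
'w': a..z range, 26 + ord('w') − ord('a') = 48
'n': a..z range, 26 + ord('n') − ord('a') = 39

Answer: 59 58 60 48 39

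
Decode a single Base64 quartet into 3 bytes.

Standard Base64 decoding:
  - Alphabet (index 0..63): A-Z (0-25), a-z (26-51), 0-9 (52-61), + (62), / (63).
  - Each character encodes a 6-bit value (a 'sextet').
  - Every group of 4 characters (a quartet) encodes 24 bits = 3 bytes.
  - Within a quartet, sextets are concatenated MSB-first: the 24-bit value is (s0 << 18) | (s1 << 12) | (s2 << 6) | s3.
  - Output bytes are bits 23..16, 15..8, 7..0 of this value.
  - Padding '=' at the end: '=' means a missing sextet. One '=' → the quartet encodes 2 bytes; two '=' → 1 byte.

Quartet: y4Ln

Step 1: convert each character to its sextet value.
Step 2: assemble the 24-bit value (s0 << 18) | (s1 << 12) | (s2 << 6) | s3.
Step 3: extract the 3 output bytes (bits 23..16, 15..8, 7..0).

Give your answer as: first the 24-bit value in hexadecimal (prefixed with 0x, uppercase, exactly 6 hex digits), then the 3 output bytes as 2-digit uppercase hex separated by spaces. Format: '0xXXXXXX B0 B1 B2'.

Sextets: y=50, 4=56, L=11, n=39
24-bit: (50<<18) | (56<<12) | (11<<6) | 39
      = 0xC80000 | 0x038000 | 0x0002C0 | 0x000027
      = 0xCB82E7
Bytes: (v>>16)&0xFF=CB, (v>>8)&0xFF=82, v&0xFF=E7

Answer: 0xCB82E7 CB 82 E7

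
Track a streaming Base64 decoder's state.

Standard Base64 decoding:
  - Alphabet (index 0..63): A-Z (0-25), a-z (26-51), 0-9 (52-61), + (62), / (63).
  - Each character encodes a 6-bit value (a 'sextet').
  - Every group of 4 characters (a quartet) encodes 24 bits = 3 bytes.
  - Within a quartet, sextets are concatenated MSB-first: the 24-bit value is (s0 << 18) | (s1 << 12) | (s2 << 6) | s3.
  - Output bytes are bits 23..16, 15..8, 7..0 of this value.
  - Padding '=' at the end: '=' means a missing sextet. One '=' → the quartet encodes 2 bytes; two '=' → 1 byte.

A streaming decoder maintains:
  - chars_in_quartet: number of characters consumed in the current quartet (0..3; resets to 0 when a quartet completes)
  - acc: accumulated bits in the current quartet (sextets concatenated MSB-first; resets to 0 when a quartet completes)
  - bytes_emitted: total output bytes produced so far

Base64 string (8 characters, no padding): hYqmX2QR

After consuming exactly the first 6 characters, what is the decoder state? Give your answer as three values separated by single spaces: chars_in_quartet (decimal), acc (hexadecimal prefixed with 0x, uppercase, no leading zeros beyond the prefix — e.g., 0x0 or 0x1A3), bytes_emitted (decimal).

Answer: 2 0x5F6 3

Derivation:
After char 0 ('h'=33): chars_in_quartet=1 acc=0x21 bytes_emitted=0
After char 1 ('Y'=24): chars_in_quartet=2 acc=0x858 bytes_emitted=0
After char 2 ('q'=42): chars_in_quartet=3 acc=0x2162A bytes_emitted=0
After char 3 ('m'=38): chars_in_quartet=4 acc=0x858AA6 -> emit 85 8A A6, reset; bytes_emitted=3
After char 4 ('X'=23): chars_in_quartet=1 acc=0x17 bytes_emitted=3
After char 5 ('2'=54): chars_in_quartet=2 acc=0x5F6 bytes_emitted=3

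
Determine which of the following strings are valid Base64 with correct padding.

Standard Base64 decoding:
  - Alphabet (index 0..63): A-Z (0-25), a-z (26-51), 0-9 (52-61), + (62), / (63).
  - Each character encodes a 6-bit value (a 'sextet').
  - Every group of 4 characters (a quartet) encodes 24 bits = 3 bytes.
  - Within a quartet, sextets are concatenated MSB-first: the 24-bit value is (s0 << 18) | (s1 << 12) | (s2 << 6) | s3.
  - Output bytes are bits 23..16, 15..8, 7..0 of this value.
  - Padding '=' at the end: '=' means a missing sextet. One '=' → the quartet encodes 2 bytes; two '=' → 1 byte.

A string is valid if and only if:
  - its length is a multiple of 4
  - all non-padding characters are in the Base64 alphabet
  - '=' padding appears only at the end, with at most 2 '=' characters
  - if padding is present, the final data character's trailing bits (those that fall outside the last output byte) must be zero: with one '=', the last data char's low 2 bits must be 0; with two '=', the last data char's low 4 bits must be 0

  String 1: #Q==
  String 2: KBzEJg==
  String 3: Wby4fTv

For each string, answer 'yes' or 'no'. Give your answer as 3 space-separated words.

Answer: no yes no

Derivation:
String 1: '#Q==' → invalid (bad char(s): ['#'])
String 2: 'KBzEJg==' → valid
String 3: 'Wby4fTv' → invalid (len=7 not mult of 4)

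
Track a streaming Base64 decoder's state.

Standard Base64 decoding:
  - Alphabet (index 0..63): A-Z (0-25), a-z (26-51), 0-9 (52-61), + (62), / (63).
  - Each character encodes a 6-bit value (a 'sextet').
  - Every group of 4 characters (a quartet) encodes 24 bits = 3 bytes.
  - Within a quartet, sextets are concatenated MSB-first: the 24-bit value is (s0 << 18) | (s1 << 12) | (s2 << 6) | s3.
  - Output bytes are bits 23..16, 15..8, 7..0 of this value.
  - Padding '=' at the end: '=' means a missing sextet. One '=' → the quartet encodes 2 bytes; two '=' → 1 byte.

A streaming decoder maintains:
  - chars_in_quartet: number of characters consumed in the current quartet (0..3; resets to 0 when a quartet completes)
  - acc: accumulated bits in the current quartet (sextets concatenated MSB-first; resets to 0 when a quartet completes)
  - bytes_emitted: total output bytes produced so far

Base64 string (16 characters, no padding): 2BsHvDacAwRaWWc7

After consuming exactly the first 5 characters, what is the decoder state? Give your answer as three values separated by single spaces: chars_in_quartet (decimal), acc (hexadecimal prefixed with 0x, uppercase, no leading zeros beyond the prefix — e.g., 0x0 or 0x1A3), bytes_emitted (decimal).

Answer: 1 0x2F 3

Derivation:
After char 0 ('2'=54): chars_in_quartet=1 acc=0x36 bytes_emitted=0
After char 1 ('B'=1): chars_in_quartet=2 acc=0xD81 bytes_emitted=0
After char 2 ('s'=44): chars_in_quartet=3 acc=0x3606C bytes_emitted=0
After char 3 ('H'=7): chars_in_quartet=4 acc=0xD81B07 -> emit D8 1B 07, reset; bytes_emitted=3
After char 4 ('v'=47): chars_in_quartet=1 acc=0x2F bytes_emitted=3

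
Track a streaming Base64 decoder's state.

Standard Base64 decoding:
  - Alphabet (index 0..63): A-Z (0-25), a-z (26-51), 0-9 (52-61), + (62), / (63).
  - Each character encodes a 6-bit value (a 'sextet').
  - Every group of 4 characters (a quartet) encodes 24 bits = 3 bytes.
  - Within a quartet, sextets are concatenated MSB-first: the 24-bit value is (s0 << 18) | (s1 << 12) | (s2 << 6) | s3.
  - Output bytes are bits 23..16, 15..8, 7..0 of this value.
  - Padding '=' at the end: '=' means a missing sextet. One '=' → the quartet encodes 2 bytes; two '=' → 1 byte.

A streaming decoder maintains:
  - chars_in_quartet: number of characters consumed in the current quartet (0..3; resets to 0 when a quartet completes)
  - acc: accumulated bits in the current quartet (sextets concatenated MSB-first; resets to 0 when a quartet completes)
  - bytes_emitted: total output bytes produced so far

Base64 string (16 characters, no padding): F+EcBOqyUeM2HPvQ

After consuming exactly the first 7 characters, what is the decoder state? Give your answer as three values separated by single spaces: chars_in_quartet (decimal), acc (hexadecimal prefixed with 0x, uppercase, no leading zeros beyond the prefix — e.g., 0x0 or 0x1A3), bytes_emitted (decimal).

Answer: 3 0x13AA 3

Derivation:
After char 0 ('F'=5): chars_in_quartet=1 acc=0x5 bytes_emitted=0
After char 1 ('+'=62): chars_in_quartet=2 acc=0x17E bytes_emitted=0
After char 2 ('E'=4): chars_in_quartet=3 acc=0x5F84 bytes_emitted=0
After char 3 ('c'=28): chars_in_quartet=4 acc=0x17E11C -> emit 17 E1 1C, reset; bytes_emitted=3
After char 4 ('B'=1): chars_in_quartet=1 acc=0x1 bytes_emitted=3
After char 5 ('O'=14): chars_in_quartet=2 acc=0x4E bytes_emitted=3
After char 6 ('q'=42): chars_in_quartet=3 acc=0x13AA bytes_emitted=3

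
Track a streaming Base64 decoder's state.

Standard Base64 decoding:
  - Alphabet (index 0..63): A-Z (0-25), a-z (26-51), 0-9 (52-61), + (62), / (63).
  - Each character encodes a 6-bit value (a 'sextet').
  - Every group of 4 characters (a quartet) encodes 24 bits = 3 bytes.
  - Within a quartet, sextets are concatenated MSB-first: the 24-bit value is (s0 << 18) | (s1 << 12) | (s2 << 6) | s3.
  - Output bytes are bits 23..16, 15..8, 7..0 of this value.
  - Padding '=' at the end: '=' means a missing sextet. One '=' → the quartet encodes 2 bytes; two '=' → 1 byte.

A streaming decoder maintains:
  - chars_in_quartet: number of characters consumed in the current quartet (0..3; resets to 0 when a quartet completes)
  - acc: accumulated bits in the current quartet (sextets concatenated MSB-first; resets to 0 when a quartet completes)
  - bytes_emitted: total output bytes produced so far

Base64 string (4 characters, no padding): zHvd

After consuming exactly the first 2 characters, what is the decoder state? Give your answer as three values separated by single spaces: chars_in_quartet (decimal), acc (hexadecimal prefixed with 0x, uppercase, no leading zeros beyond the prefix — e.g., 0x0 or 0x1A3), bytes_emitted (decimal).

Answer: 2 0xCC7 0

Derivation:
After char 0 ('z'=51): chars_in_quartet=1 acc=0x33 bytes_emitted=0
After char 1 ('H'=7): chars_in_quartet=2 acc=0xCC7 bytes_emitted=0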